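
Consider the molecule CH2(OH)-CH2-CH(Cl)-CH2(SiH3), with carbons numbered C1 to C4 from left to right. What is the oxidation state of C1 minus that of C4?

C1: 1C, 2H, 1O → 0 − 2 + 1 = -1
C4: 1C, 2H, 1Si → 0 − 2 − 1 = -3
Difference: -1 − (-3) = +2.

+2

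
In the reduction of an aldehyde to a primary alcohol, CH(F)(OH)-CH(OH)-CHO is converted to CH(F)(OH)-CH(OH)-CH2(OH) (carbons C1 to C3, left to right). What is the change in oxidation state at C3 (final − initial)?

Before: C3 has 1 bond to C, 1 bond to H, 2 bonds to O → oxidation state +1.
After: C3 has 1 bond to C, 2 bonds to H, 1 bond to O → oxidation state -1.
Δ = -1 − (+1) = -2, so this is a reduction at C3.

-2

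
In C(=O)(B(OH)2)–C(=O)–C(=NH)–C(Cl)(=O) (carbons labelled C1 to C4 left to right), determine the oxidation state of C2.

Bonds to more-electronegative neighbours contribute +1 each, bonds to H or metals contribute −1 each, and C–C bonds contribute 0.
C2 has one bond to C (0), one bond to C (0), a double bond to O (2×+1 = +2).
Oxidation state = 0 + 0 + 2 = +2.

+2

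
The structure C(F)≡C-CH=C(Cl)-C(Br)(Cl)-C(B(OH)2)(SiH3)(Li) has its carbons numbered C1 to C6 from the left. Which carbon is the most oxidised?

C5

Bonds to more-electronegative neighbours contribute +1 each, bonds to H or metals contribute −1 each, and C–C bonds contribute 0. Tallying each carbon:
C1: 3C, 1F → 0 + 1 = +1
C2: 4C → 0 = 0
C3: 3C, 1H → 0 − 1 = -1
C4: 3C, 1Cl → 0 + 1 = +1
C5: 2C, 1Cl, 1Br → 0 + 1 + 1 = +2
C6: 1C, 1Li, 1B, 1Si → 0 − 1 − 1 − 1 = -3
The most oxidised carbon is C5 at +2.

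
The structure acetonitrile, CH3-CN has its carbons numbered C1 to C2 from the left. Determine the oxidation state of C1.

Assign +1 per bond to O/N/halogen, −1 per bond to H or an electropositive element, and 0 per bond to carbon.
C1 has one bond to H (-1), one bond to H (-1), one bond to H (-1), one bond to C (0).
Oxidation state = -1 − 1 − 1 + 0 = -3.

-3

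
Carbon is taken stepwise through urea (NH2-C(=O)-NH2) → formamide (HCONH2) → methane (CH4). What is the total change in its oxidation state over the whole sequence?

Carbon oxidation states along the series — urea: +4, formamide: +2, methane: -4.
Net change = -4 − (+4) = -8.

-8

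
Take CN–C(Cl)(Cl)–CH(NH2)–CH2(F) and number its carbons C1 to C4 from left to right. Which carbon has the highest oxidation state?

C1

Each bond to a more electronegative atom (O, N, halogen) counts +1, each bond to a less electronegative atom (H, metal, B, Si) counts −1, and each C–C bond counts 0. Tallying each carbon:
C1: 1C, 3N → 0 + 3 = +3
C2: 2C, 2Cl → 0 + 2 = +2
C3: 2C, 1H, 1N → 0 − 1 + 1 = 0
C4: 1C, 2H, 1F → 0 − 2 + 1 = -1
The most oxidised carbon is C1 at +3.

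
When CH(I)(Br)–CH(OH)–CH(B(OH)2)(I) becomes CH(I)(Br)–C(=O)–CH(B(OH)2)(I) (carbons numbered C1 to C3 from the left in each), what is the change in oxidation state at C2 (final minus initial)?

Before: C2 has 2 bonds to C, 1 bond to H, 1 bond to O → oxidation state 0.
After: C2 has 2 bonds to C, 2 bonds to O → oxidation state +2.
Δ = +2 − (0) = +2, so this is an oxidation at C2.

+2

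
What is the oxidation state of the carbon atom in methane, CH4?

Each bond to a more electronegative atom (O, N, halogen) counts +1, each bond to a less electronegative atom (H, metal, B, Si) counts −1, and each C–C bond counts 0.
The carbon has one bond to H (-1), one bond to H (-1), one bond to H (-1), one bond to H (-1).
Oxidation state = -1 − 1 − 1 − 1 = -4.

-4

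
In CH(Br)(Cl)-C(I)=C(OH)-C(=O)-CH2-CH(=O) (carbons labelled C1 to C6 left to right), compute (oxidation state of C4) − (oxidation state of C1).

C4: 2C, 2O → 0 + 2 = +2
C1: 1C, 1H, 1Cl, 1Br → 0 − 1 + 1 + 1 = +1
Difference: +2 − (+1) = +1.

+1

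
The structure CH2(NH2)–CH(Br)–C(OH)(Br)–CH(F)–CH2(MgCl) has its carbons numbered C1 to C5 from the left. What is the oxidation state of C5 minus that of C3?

C5: 1C, 2H, 1Mg → 0 − 2 − 1 = -3
C3: 2C, 1O, 1Br → 0 + 1 + 1 = +2
Difference: -3 − (+2) = -5.

-5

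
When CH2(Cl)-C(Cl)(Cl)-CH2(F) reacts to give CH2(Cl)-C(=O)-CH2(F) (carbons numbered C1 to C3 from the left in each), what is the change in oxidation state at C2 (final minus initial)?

Before: C2 has 2 bonds to C, 2 bonds to Cl → oxidation state +2.
After: C2 has 2 bonds to C, 2 bonds to O → oxidation state +2.
Δ = +2 − (+2) = 0, so no net redox change at C2.

0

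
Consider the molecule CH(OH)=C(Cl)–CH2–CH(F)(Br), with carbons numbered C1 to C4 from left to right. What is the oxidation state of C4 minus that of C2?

C4: 1C, 1H, 1F, 1Br → 0 − 1 + 1 + 1 = +1
C2: 3C, 1Cl → 0 + 1 = +1
Difference: +1 − (+1) = 0.

0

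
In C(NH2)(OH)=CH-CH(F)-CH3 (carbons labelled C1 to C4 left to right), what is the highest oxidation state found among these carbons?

+2

Tallying each carbon's bonds:
C1: 2C, 1O, 1N → 0 + 1 + 1 = +2
C2: 3C, 1H → 0 − 1 = -1
C3: 2C, 1H, 1F → 0 − 1 + 1 = 0
C4: 1C, 3H → 0 − 3 = -3
The highest value is +2.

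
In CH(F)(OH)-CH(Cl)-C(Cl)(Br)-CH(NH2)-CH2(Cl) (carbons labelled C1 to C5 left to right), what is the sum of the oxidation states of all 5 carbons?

Assign +1 per bond to O/N/halogen, −1 per bond to H or an electropositive element, and 0 per bond to carbon. Tallying each carbon:
C1: 1C, 1H, 1O, 1F → 0 − 1 + 1 + 1 = +1
C2: 2C, 1H, 1Cl → 0 − 1 + 1 = 0
C3: 2C, 1Cl, 1Br → 0 + 1 + 1 = +2
C4: 2C, 1H, 1N → 0 − 1 + 1 = 0
C5: 1C, 2H, 1Cl → 0 − 2 + 1 = -1
Sum = +1 + 0 + 2 + 0 − 1 = +2.

+2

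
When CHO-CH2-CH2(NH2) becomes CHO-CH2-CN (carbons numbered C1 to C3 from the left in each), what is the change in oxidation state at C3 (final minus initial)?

Before: C3 has 1 bond to C, 2 bonds to H, 1 bond to N → oxidation state -1.
After: C3 has 1 bond to C, 3 bonds to N → oxidation state +3.
Δ = +3 − (-1) = +4, so this is an oxidation at C3.

+4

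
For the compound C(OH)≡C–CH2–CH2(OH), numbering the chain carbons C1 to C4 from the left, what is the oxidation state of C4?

C4 has one bond to C (0), one bond to H (-1), one bond to H (-1), one bond to O (+1).
Oxidation state = 0 − 1 − 1 + 1 = -1.

-1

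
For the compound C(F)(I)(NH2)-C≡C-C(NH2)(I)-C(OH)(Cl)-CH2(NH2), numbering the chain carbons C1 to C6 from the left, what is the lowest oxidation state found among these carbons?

Tallying each carbon's bonds:
C1: 1C, 1N, 1F, 1I → 0 + 1 + 1 + 1 = +3
C2: 4C → 0 = 0
C3: 4C → 0 = 0
C4: 2C, 1N, 1I → 0 + 1 + 1 = +2
C5: 2C, 1O, 1Cl → 0 + 1 + 1 = +2
C6: 1C, 2H, 1N → 0 − 2 + 1 = -1
The lowest value is -1.

-1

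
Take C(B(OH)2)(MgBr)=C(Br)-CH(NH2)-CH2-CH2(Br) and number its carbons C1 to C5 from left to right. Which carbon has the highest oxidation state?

Tallying each carbon's bonds:
C1: 2C, 1Mg, 1B → 0 − 1 − 1 = -2
C2: 3C, 1Br → 0 + 1 = +1
C3: 2C, 1H, 1N → 0 − 1 + 1 = 0
C4: 2C, 2H → 0 − 2 = -2
C5: 1C, 2H, 1Br → 0 − 2 + 1 = -1
The most oxidised carbon is C2 at +1.

C2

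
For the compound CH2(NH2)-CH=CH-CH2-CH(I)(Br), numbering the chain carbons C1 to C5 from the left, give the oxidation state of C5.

Assign +1 per bond to O/N/halogen, −1 per bond to H or an electropositive element, and 0 per bond to carbon.
C5 has one bond to C (0), one bond to I (+1), one bond to Br (+1), one bond to H (-1).
Oxidation state = 0 + 1 + 1 − 1 = +1.

+1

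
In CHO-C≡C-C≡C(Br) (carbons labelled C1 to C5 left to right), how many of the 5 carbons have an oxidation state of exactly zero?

Each bond to a more electronegative atom (O, N, halogen) counts +1, each bond to a less electronegative atom (H, metal, B, Si) counts −1, and each C–C bond counts 0. Tallying each carbon:
C1: 1C, 1H, 2O → 0 − 1 + 2 = +1
C2: 4C → 0 = 0
C3: 4C → 0 = 0
C4: 4C → 0 = 0
C5: 3C, 1Br → 0 + 1 = +1
3 carbons (C2, C3, C4) meet the condition.

3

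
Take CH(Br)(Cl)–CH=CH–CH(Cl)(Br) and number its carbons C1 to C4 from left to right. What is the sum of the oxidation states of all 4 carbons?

0

Assign +1 per bond to O/N/halogen, −1 per bond to H or an electropositive element, and 0 per bond to carbon. Tallying each carbon:
C1: 1C, 1H, 1Cl, 1Br → 0 − 1 + 1 + 1 = +1
C2: 3C, 1H → 0 − 1 = -1
C3: 3C, 1H → 0 − 1 = -1
C4: 1C, 1H, 1Cl, 1Br → 0 − 1 + 1 + 1 = +1
Sum = +1 − 1 − 1 + 1 = 0.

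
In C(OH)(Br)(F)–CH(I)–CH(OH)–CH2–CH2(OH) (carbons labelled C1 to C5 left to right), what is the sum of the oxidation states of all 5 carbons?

Tallying each carbon's bonds:
C1: 1C, 1O, 1F, 1Br → 0 + 1 + 1 + 1 = +3
C2: 2C, 1H, 1I → 0 − 1 + 1 = 0
C3: 2C, 1H, 1O → 0 − 1 + 1 = 0
C4: 2C, 2H → 0 − 2 = -2
C5: 1C, 2H, 1O → 0 − 2 + 1 = -1
Sum = +3 + 0 + 0 − 2 − 1 = 0.

0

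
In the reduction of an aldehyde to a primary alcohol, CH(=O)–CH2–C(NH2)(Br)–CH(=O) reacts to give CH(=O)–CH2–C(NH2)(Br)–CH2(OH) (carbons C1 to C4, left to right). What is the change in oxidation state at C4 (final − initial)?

-2

Before: C4 has 1 bond to C, 1 bond to H, 2 bonds to O → oxidation state +1.
After: C4 has 1 bond to C, 2 bonds to H, 1 bond to O → oxidation state -1.
Δ = -1 − (+1) = -2, so this is a reduction at C4.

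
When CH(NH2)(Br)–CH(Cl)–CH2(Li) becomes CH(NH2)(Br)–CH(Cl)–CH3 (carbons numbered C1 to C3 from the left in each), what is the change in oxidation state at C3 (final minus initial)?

0

Before: C3 has 1 bond to C, 2 bonds to H, 1 bond to Li → oxidation state -3.
After: C3 has 1 bond to C, 3 bonds to H → oxidation state -3.
Δ = -3 − (-3) = 0, so no net redox change at C3.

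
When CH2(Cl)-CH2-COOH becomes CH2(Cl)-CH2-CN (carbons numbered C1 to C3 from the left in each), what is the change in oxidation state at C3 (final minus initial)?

Before: C3 has 1 bond to C, 3 bonds to O → oxidation state +3.
After: C3 has 1 bond to C, 3 bonds to N → oxidation state +3.
Δ = +3 − (+3) = 0, so no net redox change at C3.

0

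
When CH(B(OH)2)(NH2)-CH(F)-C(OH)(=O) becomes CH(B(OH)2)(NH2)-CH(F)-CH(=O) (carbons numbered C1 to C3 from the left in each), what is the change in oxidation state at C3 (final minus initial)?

-2

Before: C3 has 1 bond to C, 3 bonds to O → oxidation state +3.
After: C3 has 1 bond to C, 1 bond to H, 2 bonds to O → oxidation state +1.
Δ = +1 − (+3) = -2, so this is a reduction at C3.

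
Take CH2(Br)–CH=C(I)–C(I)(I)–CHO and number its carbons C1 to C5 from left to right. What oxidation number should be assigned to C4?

+2

Count +1 for every bond to an atom more electronegative than carbon and −1 for every bond to one less electronegative; C–C bonds are 0.
C4 has one bond to C (0), one bond to C (0), one bond to I (+1), one bond to I (+1).
Oxidation state = 0 + 0 + 1 + 1 = +2.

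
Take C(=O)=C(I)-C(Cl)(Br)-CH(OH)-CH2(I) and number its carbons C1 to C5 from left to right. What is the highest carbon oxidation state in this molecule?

+2

Tallying each carbon's bonds:
C1: 2C, 2O → 0 + 2 = +2
C2: 3C, 1I → 0 + 1 = +1
C3: 2C, 1Cl, 1Br → 0 + 1 + 1 = +2
C4: 2C, 1H, 1O → 0 − 1 + 1 = 0
C5: 1C, 2H, 1I → 0 − 2 + 1 = -1
The highest value is +2.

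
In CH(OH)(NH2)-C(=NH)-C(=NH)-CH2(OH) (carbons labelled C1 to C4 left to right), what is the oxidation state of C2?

Assign +1 per bond to O/N/halogen, −1 per bond to H or an electropositive element, and 0 per bond to carbon.
C2 has one bond to C (0), one bond to C (0), a double bond to N (2×+1 = +2).
Oxidation state = 0 + 0 + 2 = +2.

+2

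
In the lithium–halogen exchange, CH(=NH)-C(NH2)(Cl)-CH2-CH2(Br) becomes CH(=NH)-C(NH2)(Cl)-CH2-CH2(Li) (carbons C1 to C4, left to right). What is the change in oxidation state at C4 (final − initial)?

Before: C4 has 1 bond to C, 2 bonds to H, 1 bond to Br → oxidation state -1.
After: C4 has 1 bond to C, 2 bonds to H, 1 bond to Li → oxidation state -3.
Δ = -3 − (-1) = -2, so this is a reduction at C4.

-2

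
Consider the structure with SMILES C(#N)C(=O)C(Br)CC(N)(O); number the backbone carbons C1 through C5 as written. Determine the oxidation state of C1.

+3

Bonds to more-electronegative neighbours contribute +1 each, bonds to H or metals contribute −1 each, and C–C bonds contribute 0.
C1 has one bond to C (0), a triple bond to N (3×+1 = +3).
Oxidation state = 0 + 3 = +3.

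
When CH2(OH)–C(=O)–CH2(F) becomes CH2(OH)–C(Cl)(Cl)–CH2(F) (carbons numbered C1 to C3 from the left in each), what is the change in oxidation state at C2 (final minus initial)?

Before: C2 has 2 bonds to C, 2 bonds to O → oxidation state +2.
After: C2 has 2 bonds to C, 2 bonds to Cl → oxidation state +2.
Δ = +2 − (+2) = 0, so no net redox change at C2.

0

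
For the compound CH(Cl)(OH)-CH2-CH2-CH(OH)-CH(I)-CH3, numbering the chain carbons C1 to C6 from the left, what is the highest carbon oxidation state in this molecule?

Tallying each carbon's bonds:
C1: 1C, 1H, 1O, 1Cl → 0 − 1 + 1 + 1 = +1
C2: 2C, 2H → 0 − 2 = -2
C3: 2C, 2H → 0 − 2 = -2
C4: 2C, 1H, 1O → 0 − 1 + 1 = 0
C5: 2C, 1H, 1I → 0 − 1 + 1 = 0
C6: 1C, 3H → 0 − 3 = -3
The highest value is +1.

+1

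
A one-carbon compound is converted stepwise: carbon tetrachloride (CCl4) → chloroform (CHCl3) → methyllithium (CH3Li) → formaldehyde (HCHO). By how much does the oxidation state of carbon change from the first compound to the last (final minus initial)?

Carbon oxidation states along the series — carbon tetrachloride: +4, chloroform: +2, methyllithium: -4, formaldehyde: 0.
Net change = 0 − (+4) = -4.

-4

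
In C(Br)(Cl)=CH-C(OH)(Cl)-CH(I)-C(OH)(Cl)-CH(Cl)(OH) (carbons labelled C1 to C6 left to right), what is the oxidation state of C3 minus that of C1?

0

C3: 2C, 1O, 1Cl → 0 + 1 + 1 = +2
C1: 2C, 1Cl, 1Br → 0 + 1 + 1 = +2
Difference: +2 − (+2) = 0.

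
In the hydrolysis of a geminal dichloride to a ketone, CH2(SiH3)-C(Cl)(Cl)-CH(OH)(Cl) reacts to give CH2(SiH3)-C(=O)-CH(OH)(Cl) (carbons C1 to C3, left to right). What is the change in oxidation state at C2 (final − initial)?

0

Before: C2 has 2 bonds to C, 2 bonds to Cl → oxidation state +2.
After: C2 has 2 bonds to C, 2 bonds to O → oxidation state +2.
Δ = +2 − (+2) = 0, so no net redox change at C2.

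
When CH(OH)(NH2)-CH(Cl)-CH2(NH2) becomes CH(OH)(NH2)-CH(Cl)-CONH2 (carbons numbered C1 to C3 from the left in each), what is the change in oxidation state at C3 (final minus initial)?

Before: C3 has 1 bond to C, 2 bonds to H, 1 bond to N → oxidation state -1.
After: C3 has 1 bond to C, 2 bonds to O, 1 bond to N → oxidation state +3.
Δ = +3 − (-1) = +4, so this is an oxidation at C3.

+4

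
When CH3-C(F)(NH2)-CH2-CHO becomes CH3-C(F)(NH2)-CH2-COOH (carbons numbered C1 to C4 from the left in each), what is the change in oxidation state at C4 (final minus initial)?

Before: C4 has 1 bond to C, 1 bond to H, 2 bonds to O → oxidation state +1.
After: C4 has 1 bond to C, 3 bonds to O → oxidation state +3.
Δ = +3 − (+1) = +2, so this is an oxidation at C4.

+2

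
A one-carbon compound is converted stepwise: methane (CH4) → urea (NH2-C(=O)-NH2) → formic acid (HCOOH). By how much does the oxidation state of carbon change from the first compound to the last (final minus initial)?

Carbon oxidation states along the series — methane: -4, urea: +4, formic acid: +2.
Net change = +2 − (-4) = +6.

+6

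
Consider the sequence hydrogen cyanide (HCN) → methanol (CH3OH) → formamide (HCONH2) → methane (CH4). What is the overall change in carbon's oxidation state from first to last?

-6

Carbon oxidation states along the series — hydrogen cyanide: +2, methanol: -2, formamide: +2, methane: -4.
Net change = -4 − (+2) = -6.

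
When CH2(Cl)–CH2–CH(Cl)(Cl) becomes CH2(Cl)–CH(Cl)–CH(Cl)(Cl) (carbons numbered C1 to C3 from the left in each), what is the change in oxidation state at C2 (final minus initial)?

+2

Before: C2 has 2 bonds to C, 2 bonds to H → oxidation state -2.
After: C2 has 2 bonds to C, 1 bond to H, 1 bond to Cl → oxidation state 0.
Δ = 0 − (-2) = +2, so this is an oxidation at C2.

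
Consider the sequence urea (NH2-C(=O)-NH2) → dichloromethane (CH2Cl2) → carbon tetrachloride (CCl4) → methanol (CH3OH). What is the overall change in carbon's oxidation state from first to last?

Carbon oxidation states along the series — urea: +4, dichloromethane: 0, carbon tetrachloride: +4, methanol: -2.
Net change = -2 − (+4) = -6.

-6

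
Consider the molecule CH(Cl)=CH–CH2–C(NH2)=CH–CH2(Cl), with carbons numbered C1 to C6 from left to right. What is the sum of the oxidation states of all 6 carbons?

-4

Count +1 for every bond to an atom more electronegative than carbon and −1 for every bond to one less electronegative; C–C bonds are 0. Tallying each carbon:
C1: 2C, 1H, 1Cl → 0 − 1 + 1 = 0
C2: 3C, 1H → 0 − 1 = -1
C3: 2C, 2H → 0 − 2 = -2
C4: 3C, 1N → 0 + 1 = +1
C5: 3C, 1H → 0 − 1 = -1
C6: 1C, 2H, 1Cl → 0 − 2 + 1 = -1
Sum = 0 − 1 − 2 + 1 − 1 − 1 = -4.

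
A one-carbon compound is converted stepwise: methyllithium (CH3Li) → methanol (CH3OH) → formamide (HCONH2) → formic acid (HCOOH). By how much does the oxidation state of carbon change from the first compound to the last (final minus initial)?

+6

Carbon oxidation states along the series — methyllithium: -4, methanol: -2, formamide: +2, formic acid: +2.
Net change = +2 − (-4) = +6.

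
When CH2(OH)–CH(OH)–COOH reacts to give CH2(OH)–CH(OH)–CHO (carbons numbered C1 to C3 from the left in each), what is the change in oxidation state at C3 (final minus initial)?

Before: C3 has 1 bond to C, 3 bonds to O → oxidation state +3.
After: C3 has 1 bond to C, 1 bond to H, 2 bonds to O → oxidation state +1.
Δ = +1 − (+3) = -2, so this is a reduction at C3.

-2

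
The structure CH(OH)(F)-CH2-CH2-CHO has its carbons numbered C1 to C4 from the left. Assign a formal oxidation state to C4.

Count +1 for every bond to an atom more electronegative than carbon and −1 for every bond to one less electronegative; C–C bonds are 0.
C4 has one bond to C (0), a double bond to O (2×+1 = +2), one bond to H (-1).
Oxidation state = 0 + 2 − 1 = +1.

+1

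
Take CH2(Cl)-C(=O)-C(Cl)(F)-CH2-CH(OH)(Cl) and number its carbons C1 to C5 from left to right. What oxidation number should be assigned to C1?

-1

C1 has one bond to C (0), one bond to H (-1), one bond to H (-1), one bond to Cl (+1).
Oxidation state = 0 − 1 − 1 + 1 = -1.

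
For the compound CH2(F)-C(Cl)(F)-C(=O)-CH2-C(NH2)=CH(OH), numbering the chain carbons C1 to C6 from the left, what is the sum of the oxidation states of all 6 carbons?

+2

Tallying each carbon's bonds:
C1: 1C, 2H, 1F → 0 − 2 + 1 = -1
C2: 2C, 1F, 1Cl → 0 + 1 + 1 = +2
C3: 2C, 2O → 0 + 2 = +2
C4: 2C, 2H → 0 − 2 = -2
C5: 3C, 1N → 0 + 1 = +1
C6: 2C, 1H, 1O → 0 − 1 + 1 = 0
Sum = -1 + 2 + 2 − 2 + 1 + 0 = +2.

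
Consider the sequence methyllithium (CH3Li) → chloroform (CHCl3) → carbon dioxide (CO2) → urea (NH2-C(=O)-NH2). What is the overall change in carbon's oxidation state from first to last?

+8

Carbon oxidation states along the series — methyllithium: -4, chloroform: +2, carbon dioxide: +4, urea: +4.
Net change = +4 − (-4) = +8.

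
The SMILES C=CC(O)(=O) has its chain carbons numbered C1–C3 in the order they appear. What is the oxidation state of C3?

+3

Bonds to more-electronegative neighbours contribute +1 each, bonds to H or metals contribute −1 each, and C–C bonds contribute 0.
C3 has one bond to C (0), one bond to O (+1), a double bond to O (2×+1 = +2).
Oxidation state = 0 + 1 + 2 = +3.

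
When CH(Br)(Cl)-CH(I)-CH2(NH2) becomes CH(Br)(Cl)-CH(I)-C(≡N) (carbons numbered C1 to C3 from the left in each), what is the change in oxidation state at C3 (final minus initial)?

+4

Before: C3 has 1 bond to C, 2 bonds to H, 1 bond to N → oxidation state -1.
After: C3 has 1 bond to C, 3 bonds to N → oxidation state +3.
Δ = +3 − (-1) = +4, so this is an oxidation at C3.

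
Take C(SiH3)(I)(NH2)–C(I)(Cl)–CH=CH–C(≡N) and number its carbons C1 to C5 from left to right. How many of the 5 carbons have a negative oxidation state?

Tallying each carbon's bonds:
C1: 1C, 1N, 1I, 1Si → 0 + 1 + 1 − 1 = +1
C2: 2C, 1Cl, 1I → 0 + 1 + 1 = +2
C3: 3C, 1H → 0 − 1 = -1
C4: 3C, 1H → 0 − 1 = -1
C5: 1C, 3N → 0 + 3 = +3
2 carbons (C3, C4) meet the condition.

2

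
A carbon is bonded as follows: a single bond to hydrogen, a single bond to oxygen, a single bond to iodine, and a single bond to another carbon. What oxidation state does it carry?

Count +1 for every bond to an atom more electronegative than carbon and −1 for every bond to one less electronegative; C–C bonds are 0.
The carbon has one bond to C (0), one bond to O (+1), one bond to I (+1), one bond to H (-1).
Oxidation state = 0 + 1 + 1 − 1 = +1.

+1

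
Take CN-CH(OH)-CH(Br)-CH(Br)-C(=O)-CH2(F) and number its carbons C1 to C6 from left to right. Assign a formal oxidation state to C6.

-1

C6 has one bond to C (0), one bond to F (+1), one bond to H (-1), one bond to H (-1).
Oxidation state = 0 + 1 − 1 − 1 = -1.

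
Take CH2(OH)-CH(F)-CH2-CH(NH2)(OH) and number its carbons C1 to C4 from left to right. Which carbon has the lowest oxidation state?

Tallying each carbon's bonds:
C1: 1C, 2H, 1O → 0 − 2 + 1 = -1
C2: 2C, 1H, 1F → 0 − 1 + 1 = 0
C3: 2C, 2H → 0 − 2 = -2
C4: 1C, 1H, 1O, 1N → 0 − 1 + 1 + 1 = +1
The most reduced carbon is C3 at -2.

C3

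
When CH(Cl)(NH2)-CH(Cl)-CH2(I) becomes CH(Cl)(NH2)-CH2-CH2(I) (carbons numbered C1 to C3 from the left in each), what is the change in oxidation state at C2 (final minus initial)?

Before: C2 has 2 bonds to C, 1 bond to H, 1 bond to Cl → oxidation state 0.
After: C2 has 2 bonds to C, 2 bonds to H → oxidation state -2.
Δ = -2 − (0) = -2, so this is a reduction at C2.

-2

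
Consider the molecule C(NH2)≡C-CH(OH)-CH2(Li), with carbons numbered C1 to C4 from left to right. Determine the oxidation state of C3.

0

Bonds to more-electronegative neighbours contribute +1 each, bonds to H or metals contribute −1 each, and C–C bonds contribute 0.
C3 has one bond to C (0), one bond to C (0), one bond to H (-1), one bond to O (+1).
Oxidation state = 0 + 0 − 1 + 1 = 0.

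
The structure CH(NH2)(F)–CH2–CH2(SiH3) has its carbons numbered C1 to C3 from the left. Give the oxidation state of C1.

+1

Each bond to a more electronegative atom (O, N, halogen) counts +1, each bond to a less electronegative atom (H, metal, B, Si) counts −1, and each C–C bond counts 0.
C1 has one bond to C (0), one bond to H (-1), one bond to N (+1), one bond to F (+1).
Oxidation state = 0 − 1 + 1 + 1 = +1.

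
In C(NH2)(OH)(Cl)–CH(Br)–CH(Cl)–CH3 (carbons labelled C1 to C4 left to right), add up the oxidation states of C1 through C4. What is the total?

0

Tallying each carbon's bonds:
C1: 1C, 1O, 1N, 1Cl → 0 + 1 + 1 + 1 = +3
C2: 2C, 1H, 1Br → 0 − 1 + 1 = 0
C3: 2C, 1H, 1Cl → 0 − 1 + 1 = 0
C4: 1C, 3H → 0 − 3 = -3
Sum = +3 + 0 + 0 − 3 = 0.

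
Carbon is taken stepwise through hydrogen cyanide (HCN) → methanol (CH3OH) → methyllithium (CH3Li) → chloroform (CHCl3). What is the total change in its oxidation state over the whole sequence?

Carbon oxidation states along the series — hydrogen cyanide: +2, methanol: -2, methyllithium: -4, chloroform: +2.
Net change = +2 − (+2) = 0.

0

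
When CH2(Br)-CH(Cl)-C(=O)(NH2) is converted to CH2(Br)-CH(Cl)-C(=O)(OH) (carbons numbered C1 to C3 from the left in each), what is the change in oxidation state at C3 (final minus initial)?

Before: C3 has 1 bond to C, 2 bonds to O, 1 bond to N → oxidation state +3.
After: C3 has 1 bond to C, 3 bonds to O → oxidation state +3.
Δ = +3 − (+3) = 0, so no net redox change at C3.

0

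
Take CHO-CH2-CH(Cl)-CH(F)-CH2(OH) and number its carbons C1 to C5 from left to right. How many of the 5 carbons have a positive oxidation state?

1

Tallying each carbon's bonds:
C1: 1C, 1H, 2O → 0 − 1 + 2 = +1
C2: 2C, 2H → 0 − 2 = -2
C3: 2C, 1H, 1Cl → 0 − 1 + 1 = 0
C4: 2C, 1H, 1F → 0 − 1 + 1 = 0
C5: 1C, 2H, 1O → 0 − 2 + 1 = -1
1 carbon (C1) meets the condition.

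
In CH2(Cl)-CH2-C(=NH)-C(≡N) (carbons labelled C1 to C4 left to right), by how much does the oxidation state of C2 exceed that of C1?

C2: 2C, 2H → 0 − 2 = -2
C1: 1C, 2H, 1Cl → 0 − 2 + 1 = -1
Difference: -2 − (-1) = -1.

-1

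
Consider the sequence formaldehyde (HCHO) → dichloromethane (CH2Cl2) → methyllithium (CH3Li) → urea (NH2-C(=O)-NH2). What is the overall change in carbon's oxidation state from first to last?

+4

Carbon oxidation states along the series — formaldehyde: 0, dichloromethane: 0, methyllithium: -4, urea: +4.
Net change = +4 − (0) = +4.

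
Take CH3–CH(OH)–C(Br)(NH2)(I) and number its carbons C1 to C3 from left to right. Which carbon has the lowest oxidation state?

C1

Tallying each carbon's bonds:
C1: 1C, 3H → 0 − 3 = -3
C2: 2C, 1H, 1O → 0 − 1 + 1 = 0
C3: 1C, 1N, 1Br, 1I → 0 + 1 + 1 + 1 = +3
The most reduced carbon is C1 at -3.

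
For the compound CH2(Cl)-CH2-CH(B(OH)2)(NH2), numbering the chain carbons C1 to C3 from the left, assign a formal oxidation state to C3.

-1

C3 has one bond to C (0), one bond to B (-1), one bond to N (+1), one bond to H (-1).
Oxidation state = 0 − 1 + 1 − 1 = -1.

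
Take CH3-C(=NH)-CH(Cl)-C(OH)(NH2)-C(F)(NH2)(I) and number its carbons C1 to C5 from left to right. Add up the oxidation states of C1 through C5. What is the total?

+4

Tallying each carbon's bonds:
C1: 1C, 3H → 0 − 3 = -3
C2: 2C, 2N → 0 + 2 = +2
C3: 2C, 1H, 1Cl → 0 − 1 + 1 = 0
C4: 2C, 1O, 1N → 0 + 1 + 1 = +2
C5: 1C, 1N, 1F, 1I → 0 + 1 + 1 + 1 = +3
Sum = -3 + 2 + 0 + 2 + 3 = +4.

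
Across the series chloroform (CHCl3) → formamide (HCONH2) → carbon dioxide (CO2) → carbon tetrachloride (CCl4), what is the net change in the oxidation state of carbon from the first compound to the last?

Carbon oxidation states along the series — chloroform: +2, formamide: +2, carbon dioxide: +4, carbon tetrachloride: +4.
Net change = +4 − (+2) = +2.

+2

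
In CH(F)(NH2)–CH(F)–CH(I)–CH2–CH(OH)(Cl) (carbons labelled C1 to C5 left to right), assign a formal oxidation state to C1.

+1

C1 has one bond to C (0), one bond to F (+1), one bond to H (-1), one bond to N (+1).
Oxidation state = 0 + 1 − 1 + 1 = +1.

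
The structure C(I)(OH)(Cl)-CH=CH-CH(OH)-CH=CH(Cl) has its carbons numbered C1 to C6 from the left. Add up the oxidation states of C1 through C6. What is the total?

0

Tallying each carbon's bonds:
C1: 1C, 1O, 1Cl, 1I → 0 + 1 + 1 + 1 = +3
C2: 3C, 1H → 0 − 1 = -1
C3: 3C, 1H → 0 − 1 = -1
C4: 2C, 1H, 1O → 0 − 1 + 1 = 0
C5: 3C, 1H → 0 − 1 = -1
C6: 2C, 1H, 1Cl → 0 − 1 + 1 = 0
Sum = +3 − 1 − 1 + 0 − 1 + 0 = 0.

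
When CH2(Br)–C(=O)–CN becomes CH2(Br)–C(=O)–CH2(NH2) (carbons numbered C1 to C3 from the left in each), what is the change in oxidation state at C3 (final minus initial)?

-4

Before: C3 has 1 bond to C, 3 bonds to N → oxidation state +3.
After: C3 has 1 bond to C, 2 bonds to H, 1 bond to N → oxidation state -1.
Δ = -1 − (+3) = -4, so this is a reduction at C3.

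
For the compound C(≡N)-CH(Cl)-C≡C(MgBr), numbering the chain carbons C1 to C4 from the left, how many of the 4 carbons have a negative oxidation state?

Count +1 for every bond to an atom more electronegative than carbon and −1 for every bond to one less electronegative; C–C bonds are 0. Tallying each carbon:
C1: 1C, 3N → 0 + 3 = +3
C2: 2C, 1H, 1Cl → 0 − 1 + 1 = 0
C3: 4C → 0 = 0
C4: 3C, 1Mg → 0 − 1 = -1
1 carbon (C4) meets the condition.

1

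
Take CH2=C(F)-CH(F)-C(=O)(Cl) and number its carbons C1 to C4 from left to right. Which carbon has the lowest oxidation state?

Tallying each carbon's bonds:
C1: 2C, 2H → 0 − 2 = -2
C2: 3C, 1F → 0 + 1 = +1
C3: 2C, 1H, 1F → 0 − 1 + 1 = 0
C4: 1C, 2O, 1Cl → 0 + 2 + 1 = +3
The most reduced carbon is C1 at -2.

C1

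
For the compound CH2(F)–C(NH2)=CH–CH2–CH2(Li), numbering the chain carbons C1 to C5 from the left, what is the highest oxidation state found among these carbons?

+1

Tallying each carbon's bonds:
C1: 1C, 2H, 1F → 0 − 2 + 1 = -1
C2: 3C, 1N → 0 + 1 = +1
C3: 3C, 1H → 0 − 1 = -1
C4: 2C, 2H → 0 − 2 = -2
C5: 1C, 2H, 1Li → 0 − 2 − 1 = -3
The highest value is +1.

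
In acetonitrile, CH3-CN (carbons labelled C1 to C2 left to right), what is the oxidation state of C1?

C1 has one bond to H (-1), one bond to H (-1), one bond to H (-1), one bond to C (0).
Oxidation state = -1 − 1 − 1 + 0 = -3.

-3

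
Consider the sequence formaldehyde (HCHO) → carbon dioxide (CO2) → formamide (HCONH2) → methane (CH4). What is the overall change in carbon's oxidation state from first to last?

-4

Carbon oxidation states along the series — formaldehyde: 0, carbon dioxide: +4, formamide: +2, methane: -4.
Net change = -4 − (0) = -4.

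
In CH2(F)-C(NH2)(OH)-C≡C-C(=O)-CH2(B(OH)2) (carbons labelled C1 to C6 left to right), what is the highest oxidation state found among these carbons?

Bonds to more-electronegative neighbours contribute +1 each, bonds to H or metals contribute −1 each, and C–C bonds contribute 0. Tallying each carbon:
C1: 1C, 2H, 1F → 0 − 2 + 1 = -1
C2: 2C, 1O, 1N → 0 + 1 + 1 = +2
C3: 4C → 0 = 0
C4: 4C → 0 = 0
C5: 2C, 2O → 0 + 2 = +2
C6: 1C, 2H, 1B → 0 − 2 − 1 = -3
The highest value is +2.

+2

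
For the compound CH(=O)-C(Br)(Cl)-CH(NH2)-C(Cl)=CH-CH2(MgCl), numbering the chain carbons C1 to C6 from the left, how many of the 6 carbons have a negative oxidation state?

Tallying each carbon's bonds:
C1: 1C, 1H, 2O → 0 − 1 + 2 = +1
C2: 2C, 1Cl, 1Br → 0 + 1 + 1 = +2
C3: 2C, 1H, 1N → 0 − 1 + 1 = 0
C4: 3C, 1Cl → 0 + 1 = +1
C5: 3C, 1H → 0 − 1 = -1
C6: 1C, 2H, 1Mg → 0 − 2 − 1 = -3
2 carbons (C5, C6) meet the condition.

2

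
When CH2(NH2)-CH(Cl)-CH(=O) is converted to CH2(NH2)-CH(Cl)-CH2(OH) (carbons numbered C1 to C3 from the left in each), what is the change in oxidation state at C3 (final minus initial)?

Before: C3 has 1 bond to C, 1 bond to H, 2 bonds to O → oxidation state +1.
After: C3 has 1 bond to C, 2 bonds to H, 1 bond to O → oxidation state -1.
Δ = -1 − (+1) = -2, so this is a reduction at C3.

-2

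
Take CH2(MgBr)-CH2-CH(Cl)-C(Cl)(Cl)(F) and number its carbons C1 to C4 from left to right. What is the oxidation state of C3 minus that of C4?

C3: 2C, 1H, 1Cl → 0 − 1 + 1 = 0
C4: 1C, 1F, 2Cl → 0 + 1 + 2 = +3
Difference: 0 − (+3) = -3.

-3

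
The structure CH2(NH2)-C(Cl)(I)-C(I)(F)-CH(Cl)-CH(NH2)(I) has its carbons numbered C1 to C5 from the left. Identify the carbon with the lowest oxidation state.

Tallying each carbon's bonds:
C1: 1C, 2H, 1N → 0 − 2 + 1 = -1
C2: 2C, 1Cl, 1I → 0 + 1 + 1 = +2
C3: 2C, 1F, 1I → 0 + 1 + 1 = +2
C4: 2C, 1H, 1Cl → 0 − 1 + 1 = 0
C5: 1C, 1H, 1N, 1I → 0 − 1 + 1 + 1 = +1
The most reduced carbon is C1 at -1.

C1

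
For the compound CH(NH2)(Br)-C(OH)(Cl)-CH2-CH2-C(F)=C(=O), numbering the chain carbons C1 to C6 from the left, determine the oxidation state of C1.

Bonds to more-electronegative neighbours contribute +1 each, bonds to H or metals contribute −1 each, and C–C bonds contribute 0.
C1 has one bond to C (0), one bond to H (-1), one bond to N (+1), one bond to Br (+1).
Oxidation state = 0 − 1 + 1 + 1 = +1.

+1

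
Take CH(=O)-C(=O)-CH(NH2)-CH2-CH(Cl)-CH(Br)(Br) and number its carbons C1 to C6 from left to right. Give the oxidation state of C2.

+2

C2 has one bond to C (0), one bond to C (0), a double bond to O (2×+1 = +2).
Oxidation state = 0 + 0 + 2 = +2.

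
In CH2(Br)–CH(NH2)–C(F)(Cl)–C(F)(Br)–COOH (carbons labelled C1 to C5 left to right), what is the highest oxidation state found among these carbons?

+3

Each bond to a more electronegative atom (O, N, halogen) counts +1, each bond to a less electronegative atom (H, metal, B, Si) counts −1, and each C–C bond counts 0. Tallying each carbon:
C1: 1C, 2H, 1Br → 0 − 2 + 1 = -1
C2: 2C, 1H, 1N → 0 − 1 + 1 = 0
C3: 2C, 1F, 1Cl → 0 + 1 + 1 = +2
C4: 2C, 1F, 1Br → 0 + 1 + 1 = +2
C5: 1C, 3O → 0 + 3 = +3
The highest value is +3.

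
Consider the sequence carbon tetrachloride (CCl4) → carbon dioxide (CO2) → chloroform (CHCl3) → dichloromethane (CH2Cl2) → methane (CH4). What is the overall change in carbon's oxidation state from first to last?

-8

Carbon oxidation states along the series — carbon tetrachloride: +4, carbon dioxide: +4, chloroform: +2, dichloromethane: 0, methane: -4.
Net change = -4 − (+4) = -8.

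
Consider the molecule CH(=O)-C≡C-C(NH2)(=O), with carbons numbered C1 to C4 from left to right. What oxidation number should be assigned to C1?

Assign +1 per bond to O/N/halogen, −1 per bond to H or an electropositive element, and 0 per bond to carbon.
C1 has one bond to C (0), one bond to H (-1), a double bond to O (2×+1 = +2).
Oxidation state = 0 − 1 + 2 = +1.

+1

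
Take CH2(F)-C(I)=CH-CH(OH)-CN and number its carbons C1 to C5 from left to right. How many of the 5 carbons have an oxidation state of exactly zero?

Tallying each carbon's bonds:
C1: 1C, 2H, 1F → 0 − 2 + 1 = -1
C2: 3C, 1I → 0 + 1 = +1
C3: 3C, 1H → 0 − 1 = -1
C4: 2C, 1H, 1O → 0 − 1 + 1 = 0
C5: 1C, 3N → 0 + 3 = +3
1 carbon (C4) meets the condition.

1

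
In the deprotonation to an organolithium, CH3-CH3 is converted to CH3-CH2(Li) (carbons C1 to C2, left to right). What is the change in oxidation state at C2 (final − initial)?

0

Before: C2 has 1 bond to C, 3 bonds to H → oxidation state -3.
After: C2 has 1 bond to C, 2 bonds to H, 1 bond to Li → oxidation state -3.
Δ = -3 − (-3) = 0, so no net redox change at C2.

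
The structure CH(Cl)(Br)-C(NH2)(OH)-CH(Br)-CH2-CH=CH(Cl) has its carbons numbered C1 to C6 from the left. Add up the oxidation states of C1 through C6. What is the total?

Tallying each carbon's bonds:
C1: 1C, 1H, 1Cl, 1Br → 0 − 1 + 1 + 1 = +1
C2: 2C, 1O, 1N → 0 + 1 + 1 = +2
C3: 2C, 1H, 1Br → 0 − 1 + 1 = 0
C4: 2C, 2H → 0 − 2 = -2
C5: 3C, 1H → 0 − 1 = -1
C6: 2C, 1H, 1Cl → 0 − 1 + 1 = 0
Sum = +1 + 2 + 0 − 2 − 1 + 0 = 0.

0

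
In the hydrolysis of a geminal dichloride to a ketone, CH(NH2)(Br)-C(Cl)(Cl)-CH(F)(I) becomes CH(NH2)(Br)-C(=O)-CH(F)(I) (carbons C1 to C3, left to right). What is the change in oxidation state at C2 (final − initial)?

Before: C2 has 2 bonds to C, 2 bonds to Cl → oxidation state +2.
After: C2 has 2 bonds to C, 2 bonds to O → oxidation state +2.
Δ = +2 − (+2) = 0, so no net redox change at C2.

0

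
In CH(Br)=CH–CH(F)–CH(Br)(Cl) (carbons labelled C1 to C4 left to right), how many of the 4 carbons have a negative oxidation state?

Tallying each carbon's bonds:
C1: 2C, 1H, 1Br → 0 − 1 + 1 = 0
C2: 3C, 1H → 0 − 1 = -1
C3: 2C, 1H, 1F → 0 − 1 + 1 = 0
C4: 1C, 1H, 1Cl, 1Br → 0 − 1 + 1 + 1 = +1
1 carbon (C2) meets the condition.

1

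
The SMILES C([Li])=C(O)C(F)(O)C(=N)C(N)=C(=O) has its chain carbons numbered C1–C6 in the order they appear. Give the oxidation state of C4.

Count +1 for every bond to an atom more electronegative than carbon and −1 for every bond to one less electronegative; C–C bonds are 0.
C4 has one bond to C (0), one bond to C (0), a double bond to N (2×+1 = +2).
Oxidation state = 0 + 0 + 2 = +2.

+2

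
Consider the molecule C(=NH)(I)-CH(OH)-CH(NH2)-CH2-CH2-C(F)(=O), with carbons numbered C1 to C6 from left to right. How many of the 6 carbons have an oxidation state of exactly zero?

Tallying each carbon's bonds:
C1: 1C, 2N, 1I → 0 + 2 + 1 = +3
C2: 2C, 1H, 1O → 0 − 1 + 1 = 0
C3: 2C, 1H, 1N → 0 − 1 + 1 = 0
C4: 2C, 2H → 0 − 2 = -2
C5: 2C, 2H → 0 − 2 = -2
C6: 1C, 2O, 1F → 0 + 2 + 1 = +3
2 carbons (C2, C3) meet the condition.

2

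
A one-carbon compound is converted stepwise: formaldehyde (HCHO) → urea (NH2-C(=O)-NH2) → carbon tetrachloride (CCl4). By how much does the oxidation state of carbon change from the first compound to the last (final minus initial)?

Carbon oxidation states along the series — formaldehyde: 0, urea: +4, carbon tetrachloride: +4.
Net change = +4 − (0) = +4.

+4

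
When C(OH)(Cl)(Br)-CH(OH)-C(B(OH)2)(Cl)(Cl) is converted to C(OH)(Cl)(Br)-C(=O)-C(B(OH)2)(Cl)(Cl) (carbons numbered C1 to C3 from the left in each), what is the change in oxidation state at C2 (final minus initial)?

Before: C2 has 2 bonds to C, 1 bond to H, 1 bond to O → oxidation state 0.
After: C2 has 2 bonds to C, 2 bonds to O → oxidation state +2.
Δ = +2 − (0) = +2, so this is an oxidation at C2.

+2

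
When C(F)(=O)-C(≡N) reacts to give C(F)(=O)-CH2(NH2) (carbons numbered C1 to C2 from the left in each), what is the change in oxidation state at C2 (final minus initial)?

-4

Before: C2 has 1 bond to C, 3 bonds to N → oxidation state +3.
After: C2 has 1 bond to C, 2 bonds to H, 1 bond to N → oxidation state -1.
Δ = -1 − (+3) = -4, so this is a reduction at C2.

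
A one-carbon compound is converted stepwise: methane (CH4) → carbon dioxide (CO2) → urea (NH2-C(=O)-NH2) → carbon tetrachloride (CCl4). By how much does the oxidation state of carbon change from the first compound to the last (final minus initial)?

Carbon oxidation states along the series — methane: -4, carbon dioxide: +4, urea: +4, carbon tetrachloride: +4.
Net change = +4 − (-4) = +8.

+8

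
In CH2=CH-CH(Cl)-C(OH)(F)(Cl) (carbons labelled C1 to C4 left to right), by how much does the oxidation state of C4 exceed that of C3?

C4: 1C, 1O, 1F, 1Cl → 0 + 1 + 1 + 1 = +3
C3: 2C, 1H, 1Cl → 0 − 1 + 1 = 0
Difference: +3 − (0) = +3.

+3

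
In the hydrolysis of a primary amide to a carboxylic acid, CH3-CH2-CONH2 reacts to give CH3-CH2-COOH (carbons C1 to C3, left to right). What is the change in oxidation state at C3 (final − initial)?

Before: C3 has 1 bond to C, 2 bonds to O, 1 bond to N → oxidation state +3.
After: C3 has 1 bond to C, 3 bonds to O → oxidation state +3.
Δ = +3 − (+3) = 0, so no net redox change at C3.

0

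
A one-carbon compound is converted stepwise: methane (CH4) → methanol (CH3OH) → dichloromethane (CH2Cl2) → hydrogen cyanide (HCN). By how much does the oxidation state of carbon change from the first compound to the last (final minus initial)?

Carbon oxidation states along the series — methane: -4, methanol: -2, dichloromethane: 0, hydrogen cyanide: +2.
Net change = +2 − (-4) = +6.

+6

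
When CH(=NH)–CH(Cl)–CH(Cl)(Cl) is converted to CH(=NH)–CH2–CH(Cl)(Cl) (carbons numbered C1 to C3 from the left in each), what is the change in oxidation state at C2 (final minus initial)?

-2

Before: C2 has 2 bonds to C, 1 bond to H, 1 bond to Cl → oxidation state 0.
After: C2 has 2 bonds to C, 2 bonds to H → oxidation state -2.
Δ = -2 − (0) = -2, so this is a reduction at C2.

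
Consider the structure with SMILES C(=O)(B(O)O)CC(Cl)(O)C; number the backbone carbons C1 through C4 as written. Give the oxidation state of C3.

Bonds to more-electronegative neighbours contribute +1 each, bonds to H or metals contribute −1 each, and C–C bonds contribute 0.
C3 has one bond to C (0), one bond to C (0), one bond to Cl (+1), one bond to O (+1).
Oxidation state = 0 + 0 + 1 + 1 = +2.

+2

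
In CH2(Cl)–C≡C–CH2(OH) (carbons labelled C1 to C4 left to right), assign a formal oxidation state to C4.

-1

Each bond to a more electronegative atom (O, N, halogen) counts +1, each bond to a less electronegative atom (H, metal, B, Si) counts −1, and each C–C bond counts 0.
C4 has one bond to C (0), one bond to O (+1), one bond to H (-1), one bond to H (-1).
Oxidation state = 0 + 1 − 1 − 1 = -1.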